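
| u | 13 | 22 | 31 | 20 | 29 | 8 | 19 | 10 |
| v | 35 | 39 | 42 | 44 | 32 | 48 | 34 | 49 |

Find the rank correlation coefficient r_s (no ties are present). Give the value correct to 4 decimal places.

Rank u: 3, 6, 8, 5, 7, 1, 4, 2
Rank v: 3, 4, 5, 6, 1, 7, 2, 8
d = rank(u) − rank(v): 0, 2, 3, -1, 6, -6, 2, -6; Σd² = 126
ρ = 1 − 6Σd² / [n(n²−1)] = 1 − 6×126 / (8×63) = 1 − 756/504 ≈ -0.5000

-0.5000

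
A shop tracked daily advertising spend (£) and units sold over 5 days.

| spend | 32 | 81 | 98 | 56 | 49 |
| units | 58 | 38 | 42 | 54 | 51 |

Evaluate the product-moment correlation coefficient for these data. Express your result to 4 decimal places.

-0.8946

n = 5, Σx = 316, Σy = 243, Σx² = 22726, Σy² = 12089, Σxy = 14573
nΣxy − ΣxΣy = 72865 − 76788 = -3923
nΣx² − (Σx)² = 113630 − 99856 = 13774; nΣy² − (Σy)² = 60445 − 59049 = 1396
r = -3923 / √(13774 × 1396) = -3923 / 4385.0318 ≈ -0.8946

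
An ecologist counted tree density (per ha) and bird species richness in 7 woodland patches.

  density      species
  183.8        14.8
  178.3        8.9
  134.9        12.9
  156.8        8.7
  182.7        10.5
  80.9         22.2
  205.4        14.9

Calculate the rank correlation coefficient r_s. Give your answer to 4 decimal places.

0.0357

Rank density: 6, 4, 2, 3, 5, 1, 7
Rank species: 5, 2, 4, 1, 3, 7, 6
d = rank(density) − rank(species): 1, 2, -2, 2, 2, -6, 1; Σd² = 54
ρ = 1 − 6Σd² / [n(n²−1)] = 1 − 6×54 / (7×48) = 1 − 324/336 ≈ 0.0357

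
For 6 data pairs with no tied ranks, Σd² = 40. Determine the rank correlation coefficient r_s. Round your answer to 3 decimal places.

ρ = 1 − 6Σd² / [n(n²−1)] = 1 − 6×40 / (6×35)
  = 1 − 240/210 = 1 − 1.1429 ≈ -0.143

-0.143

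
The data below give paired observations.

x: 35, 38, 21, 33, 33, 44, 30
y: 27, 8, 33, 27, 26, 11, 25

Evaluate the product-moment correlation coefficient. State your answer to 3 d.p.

n = 7, Σx = 234, Σy = 157, Σx² = 8124, Σy² = 4033, Σxy = 4925
nΣxy − ΣxΣy = 34475 − 36738 = -2263
nΣx² − (Σx)² = 56868 − 54756 = 2112; nΣy² − (Σy)² = 28231 − 24649 = 3582
r = -2263 / √(2112 × 3582) = -2263 / 2750.4880 ≈ -0.823

-0.823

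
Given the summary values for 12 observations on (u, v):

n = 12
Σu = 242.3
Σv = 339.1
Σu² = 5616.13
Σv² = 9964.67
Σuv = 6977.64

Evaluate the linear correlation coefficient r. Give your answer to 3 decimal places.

r = (nΣuv − ΣuΣv) / √[(nΣu² − (Σu)²)(nΣv² − (Σv)²)]
Numerator: 12×6977.64 − 242.3×339.1 = 1567.75
Denominator: √[(67393.56 − 58709.29)(119576.04 − 114988.81)] = √[8684.27 × 4587.23] = 6311.6356
r = 1567.75 / 6311.6356 ≈ 0.248

0.248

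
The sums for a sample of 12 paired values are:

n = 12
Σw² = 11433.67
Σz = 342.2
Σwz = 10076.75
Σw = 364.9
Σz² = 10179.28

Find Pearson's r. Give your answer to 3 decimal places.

r = (nΣwz − ΣwΣz) / √[(nΣw² − (Σw)²)(nΣz² − (Σz)²)]
Numerator: 12×10076.75 − 364.9×342.2 = -3947.78
Denominator: √[(137204.04 − 133152.01)(122151.36 − 117100.84)] = √[4052.03 × 5050.52] = 4523.8102
r = -3947.78 / 4523.8102 ≈ -0.873

-0.873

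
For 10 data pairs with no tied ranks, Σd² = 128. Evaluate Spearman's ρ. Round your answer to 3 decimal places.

0.224

ρ = 1 − 6Σd² / [n(n²−1)] = 1 − 6×128 / (10×99)
  = 1 − 768/990 = 1 − 0.7758 ≈ 0.224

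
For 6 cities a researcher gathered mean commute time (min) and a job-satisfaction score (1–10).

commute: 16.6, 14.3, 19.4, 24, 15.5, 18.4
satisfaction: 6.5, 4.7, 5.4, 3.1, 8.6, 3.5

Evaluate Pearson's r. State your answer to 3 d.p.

n = 6, Σx = 108.2, Σy = 31.8, Σx² = 2011.22, Σy² = 189.32, Σxy = 551.97
nΣxy − ΣxΣy = 3311.82 − 3440.76 = -128.94
nΣx² − (Σx)² = 12067.32 − 11707.24 = 360.08; nΣy² − (Σy)² = 1135.92 − 1011.24 = 124.68
r = -128.94 / √(360.08 × 124.68) = -128.94 / 211.8839 ≈ -0.609

-0.609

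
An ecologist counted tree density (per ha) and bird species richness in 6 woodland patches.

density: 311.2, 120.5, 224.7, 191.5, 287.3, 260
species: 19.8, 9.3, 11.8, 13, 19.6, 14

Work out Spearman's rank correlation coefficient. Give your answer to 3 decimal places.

Rank density: 6, 1, 3, 2, 5, 4
Rank species: 6, 1, 2, 3, 5, 4
d = rank(density) − rank(species): 0, 0, 1, -1, 0, 0; Σd² = 2
ρ = 1 − 6Σd² / [n(n²−1)] = 1 − 6×2 / (6×35) = 1 − 12/210 ≈ 0.943

0.943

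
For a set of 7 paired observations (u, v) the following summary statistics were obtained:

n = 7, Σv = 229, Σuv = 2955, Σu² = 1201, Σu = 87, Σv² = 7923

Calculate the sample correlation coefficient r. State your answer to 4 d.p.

r = (nΣuv − ΣuΣv) / √[(nΣu² − (Σu)²)(nΣv² − (Σv)²)]
Numerator: 7×2955 − 87×229 = 762
Denominator: √[(8407 − 7569)(55461 − 52441)] = √[838 × 3020] = 1590.8363
r = 762 / 1590.8363 ≈ 0.4790

0.4790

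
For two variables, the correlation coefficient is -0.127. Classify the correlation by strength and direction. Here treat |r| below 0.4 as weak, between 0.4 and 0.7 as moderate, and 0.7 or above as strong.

weak negative

r = -0.127 < 0 so the relationship is negative.
|r| = 0.127, which falls in the weak range.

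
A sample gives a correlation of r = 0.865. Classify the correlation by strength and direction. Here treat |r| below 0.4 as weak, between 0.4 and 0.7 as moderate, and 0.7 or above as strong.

strong positive

r = 0.865 > 0 so the relationship is positive.
|r| = 0.865, which falls in the strong range.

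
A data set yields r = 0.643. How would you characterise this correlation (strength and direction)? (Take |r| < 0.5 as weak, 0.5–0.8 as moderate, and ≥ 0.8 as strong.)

moderate positive

r = 0.643 > 0 so the relationship is positive.
|r| = 0.643, which falls in the moderate range.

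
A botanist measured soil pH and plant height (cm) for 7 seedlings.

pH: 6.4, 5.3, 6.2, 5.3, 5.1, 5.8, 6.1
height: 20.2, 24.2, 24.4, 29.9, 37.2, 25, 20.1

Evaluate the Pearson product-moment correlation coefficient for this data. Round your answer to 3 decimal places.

n = 7, Σx = 40.2, Σy = 181, Σx² = 232.44, Σy² = 4895.9, Σxy = 1024.62
nΣxy − ΣxΣy = 7172.34 − 7276.2 = -103.86
nΣx² − (Σx)² = 1627.08 − 1616.04 = 11.04; nΣy² − (Σy)² = 34271.3 − 32761 = 1510.3
r = -103.86 / √(11.04 × 1510.3) = -103.86 / 129.1267 ≈ -0.804

-0.804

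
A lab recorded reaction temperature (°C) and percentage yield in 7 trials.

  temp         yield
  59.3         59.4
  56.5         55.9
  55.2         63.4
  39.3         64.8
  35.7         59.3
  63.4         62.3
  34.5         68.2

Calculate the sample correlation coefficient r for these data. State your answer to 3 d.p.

n = 7, Σx = 343.9, Σy = 433.3, Σx² = 17784.57, Σy² = 26920.79, Σxy = 21146.82
nΣxy − ΣxΣy = 148027.74 − 149011.87 = -984.13
nΣx² − (Σx)² = 124491.99 − 118267.21 = 6224.78; nΣy² − (Σy)² = 188445.53 − 187748.89 = 696.64
r = -984.13 / √(6224.78 × 696.64) = -984.13 / 2082.4098 ≈ -0.473

-0.473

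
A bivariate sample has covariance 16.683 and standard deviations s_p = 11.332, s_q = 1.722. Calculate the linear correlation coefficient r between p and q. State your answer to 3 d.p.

0.855

r = Cov(p,q) / (s_p · s_q) = 16.683 / (11.332 × 1.722)
  = 16.683 / 19.5137 ≈ 0.855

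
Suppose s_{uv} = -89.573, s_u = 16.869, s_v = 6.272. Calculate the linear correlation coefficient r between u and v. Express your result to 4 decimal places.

r = Cov(u,v) / (s_u · s_v) = -89.573 / (16.869 × 6.272)
  = -89.573 / 105.8024 ≈ -0.8466

-0.8466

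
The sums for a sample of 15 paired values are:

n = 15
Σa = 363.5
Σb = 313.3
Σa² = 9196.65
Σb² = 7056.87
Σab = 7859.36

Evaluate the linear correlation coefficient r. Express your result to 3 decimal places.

r = (nΣab − ΣaΣb) / √[(nΣa² − (Σa)²)(nΣb² − (Σb)²)]
Numerator: 15×7859.36 − 363.5×313.3 = 4005.85
Denominator: √[(137949.75 − 132132.25)(105853.05 − 98156.89)] = √[5817.5 × 7696.16] = 6691.2189
r = 4005.85 / 6691.2189 ≈ 0.599

0.599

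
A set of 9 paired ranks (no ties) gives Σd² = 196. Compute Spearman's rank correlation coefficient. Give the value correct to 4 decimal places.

-0.6333

ρ = 1 − 6Σd² / [n(n²−1)] = 1 − 6×196 / (9×80)
  = 1 − 1176/720 = 1 − 1.63333 ≈ -0.6333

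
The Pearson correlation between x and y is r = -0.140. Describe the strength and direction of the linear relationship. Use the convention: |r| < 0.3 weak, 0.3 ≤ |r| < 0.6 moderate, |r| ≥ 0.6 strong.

weak negative

r = -0.140 < 0 so the relationship is negative.
|r| = 0.140, which falls in the weak range.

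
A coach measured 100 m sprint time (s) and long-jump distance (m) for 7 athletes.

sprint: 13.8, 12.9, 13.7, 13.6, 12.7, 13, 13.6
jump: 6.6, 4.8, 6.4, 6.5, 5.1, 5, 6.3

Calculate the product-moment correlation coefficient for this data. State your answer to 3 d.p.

0.957

n = 7, Σx = 93.3, Σy = 40.7, Σx² = 1244.75, Σy² = 240.51, Σxy = 544.53
nΣxy − ΣxΣy = 3811.71 − 3797.31 = 14.4
nΣx² − (Σx)² = 8713.25 − 8704.89 = 8.36; nΣy² − (Σy)² = 1683.57 − 1656.49 = 27.08
r = 14.4 / √(8.36 × 27.08) = 14.4 / 15.0462 ≈ 0.957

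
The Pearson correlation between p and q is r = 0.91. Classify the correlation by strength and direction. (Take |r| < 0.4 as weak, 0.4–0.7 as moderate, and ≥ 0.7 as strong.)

r = 0.91 > 0 so the relationship is positive.
|r| = 0.91, which falls in the strong range.

strong positive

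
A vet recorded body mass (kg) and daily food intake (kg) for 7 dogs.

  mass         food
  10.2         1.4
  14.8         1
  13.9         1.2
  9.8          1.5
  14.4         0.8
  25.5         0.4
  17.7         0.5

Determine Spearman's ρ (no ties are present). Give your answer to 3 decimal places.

-0.964

Rank mass: 2, 5, 3, 1, 4, 7, 6
Rank food: 6, 4, 5, 7, 3, 1, 2
d = rank(mass) − rank(food): -4, 1, -2, -6, 1, 6, 4; Σd² = 110
ρ = 1 − 6Σd² / [n(n²−1)] = 1 − 6×110 / (7×48) = 1 − 660/336 ≈ -0.964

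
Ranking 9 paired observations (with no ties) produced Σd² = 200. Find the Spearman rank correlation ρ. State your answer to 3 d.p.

ρ = 1 − 6Σd² / [n(n²−1)] = 1 − 6×200 / (9×80)
  = 1 − 1200/720 = 1 − 1.6667 ≈ -0.667

-0.667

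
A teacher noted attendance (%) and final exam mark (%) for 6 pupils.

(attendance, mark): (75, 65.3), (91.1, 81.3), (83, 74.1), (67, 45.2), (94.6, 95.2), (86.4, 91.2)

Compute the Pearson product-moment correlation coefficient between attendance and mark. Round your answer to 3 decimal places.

0.944

n = 6, Σx = 497.1, Σy = 452.3, Σx² = 41716.33, Σy² = 35788.11, Σxy = 38368.23
nΣxy − ΣxΣy = 230209.38 − 224838.33 = 5371.05
nΣx² − (Σx)² = 250297.98 − 247108.41 = 3189.57; nΣy² − (Σy)² = 214728.66 − 204575.29 = 10153.37
r = 5371.05 / √(3189.57 × 10153.37) = 5371.05 / 5690.7719 ≈ 0.944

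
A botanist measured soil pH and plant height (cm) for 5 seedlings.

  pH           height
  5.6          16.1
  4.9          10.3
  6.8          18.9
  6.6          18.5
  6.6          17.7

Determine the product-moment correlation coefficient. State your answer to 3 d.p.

0.947

n = 5, Σx = 30.5, Σy = 81.5, Σx² = 188.73, Σy² = 1378.05, Σxy = 508.07
nΣxy − ΣxΣy = 2540.35 − 2485.75 = 54.6
nΣx² − (Σx)² = 943.65 − 930.25 = 13.4; nΣy² − (Σy)² = 6890.25 − 6642.25 = 248
r = 54.6 / √(13.4 × 248) = 54.6 / 57.6472 ≈ 0.947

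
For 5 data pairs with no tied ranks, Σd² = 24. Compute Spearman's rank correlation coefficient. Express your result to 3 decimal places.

-0.200

ρ = 1 − 6Σd² / [n(n²−1)] = 1 − 6×24 / (5×24)
  = 1 − 144/120 = 1 − 1.2000 ≈ -0.200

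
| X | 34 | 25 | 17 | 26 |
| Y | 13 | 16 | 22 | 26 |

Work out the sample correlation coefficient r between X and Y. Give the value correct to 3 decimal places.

-0.586

n = 4, ΣX = 102, ΣY = 77, ΣX² = 2746, ΣY² = 1585, ΣXY = 1892
nΣXY − ΣXΣY = 7568 − 7854 = -286
nΣX² − (ΣX)² = 10984 − 10404 = 580; nΣY² − (ΣY)² = 6340 − 5929 = 411
r = -286 / √(580 × 411) = -286 / 488.2417 ≈ -0.586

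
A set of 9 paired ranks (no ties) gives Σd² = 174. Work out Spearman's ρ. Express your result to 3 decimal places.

ρ = 1 − 6Σd² / [n(n²−1)] = 1 − 6×174 / (9×80)
  = 1 − 1044/720 = 1 − 1.4500 ≈ -0.450

-0.450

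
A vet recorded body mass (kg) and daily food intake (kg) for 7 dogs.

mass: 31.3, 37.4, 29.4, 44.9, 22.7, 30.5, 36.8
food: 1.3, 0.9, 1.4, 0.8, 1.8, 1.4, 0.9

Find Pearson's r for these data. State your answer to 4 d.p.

n = 7, Σx = 233, Σy = 8.5, Σx² = 8058.6, Σy² = 11.11, Σxy = 268.11
nΣxy − ΣxΣy = 1876.77 − 1980.5 = -103.73
nΣx² − (Σx)² = 56410.2 − 54289 = 2121.2; nΣy² − (Σy)² = 77.77 − 72.25 = 5.52
r = -103.73 / √(2121.2 × 5.52) = -103.73 / 108.2082 ≈ -0.9586

-0.9586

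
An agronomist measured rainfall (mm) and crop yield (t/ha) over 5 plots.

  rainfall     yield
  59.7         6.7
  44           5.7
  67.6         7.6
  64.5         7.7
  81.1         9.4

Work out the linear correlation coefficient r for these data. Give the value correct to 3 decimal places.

0.980

n = 5, Σx = 316.9, Σy = 37.1, Σx² = 20807.31, Σy² = 282.79, Σxy = 2423.54
nΣxy − ΣxΣy = 12117.7 − 11756.99 = 360.71
nΣx² − (Σx)² = 104036.55 − 100425.61 = 3610.94; nΣy² − (Σy)² = 1413.95 − 1376.41 = 37.54
r = 360.71 / √(3610.94 × 37.54) = 360.71 / 368.1775 ≈ 0.980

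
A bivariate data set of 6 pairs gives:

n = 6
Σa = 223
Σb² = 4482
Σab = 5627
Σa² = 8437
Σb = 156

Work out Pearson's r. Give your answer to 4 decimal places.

r = (nΣab − ΣaΣb) / √[(nΣa² − (Σa)²)(nΣb² − (Σb)²)]
Numerator: 6×5627 − 223×156 = -1026
Denominator: √[(50622 − 49729)(26892 − 24336)] = √[893 × 2556] = 1510.7971
r = -1026 / 1510.7971 ≈ -0.6791

-0.6791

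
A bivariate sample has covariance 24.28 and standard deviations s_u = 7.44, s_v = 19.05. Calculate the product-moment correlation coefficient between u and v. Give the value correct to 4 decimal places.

0.1713

r = Cov(u,v) / (s_u · s_v) = 24.28 / (7.44 × 19.05)
  = 24.28 / 141.7320 ≈ 0.1713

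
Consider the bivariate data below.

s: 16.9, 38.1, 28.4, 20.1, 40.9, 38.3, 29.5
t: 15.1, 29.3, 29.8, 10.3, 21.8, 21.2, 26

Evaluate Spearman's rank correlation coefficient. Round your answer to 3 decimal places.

Rank s: 1, 5, 3, 2, 7, 6, 4
Rank t: 2, 6, 7, 1, 4, 3, 5
d = rank(s) − rank(t): -1, -1, -4, 1, 3, 3, -1; Σd² = 38
ρ = 1 − 6Σd² / [n(n²−1)] = 1 − 6×38 / (7×48) = 1 − 228/336 ≈ 0.321

0.321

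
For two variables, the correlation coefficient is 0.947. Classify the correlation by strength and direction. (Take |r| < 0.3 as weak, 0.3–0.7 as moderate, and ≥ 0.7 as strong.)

r = 0.947 > 0 so the relationship is positive.
|r| = 0.947, which falls in the strong range.

strong positive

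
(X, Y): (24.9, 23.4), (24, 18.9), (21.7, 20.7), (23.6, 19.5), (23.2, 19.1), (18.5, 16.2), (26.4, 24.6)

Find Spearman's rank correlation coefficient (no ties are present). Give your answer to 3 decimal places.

0.679

Rank X: 6, 5, 2, 4, 3, 1, 7
Rank Y: 6, 2, 5, 4, 3, 1, 7
d = rank(X) − rank(Y): 0, 3, -3, 0, 0, 0, 0; Σd² = 18
ρ = 1 − 6Σd² / [n(n²−1)] = 1 − 6×18 / (7×48) = 1 − 108/336 ≈ 0.679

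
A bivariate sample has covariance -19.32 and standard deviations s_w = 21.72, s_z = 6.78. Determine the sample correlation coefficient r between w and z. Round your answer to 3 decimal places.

r = Cov(w,z) / (s_w · s_z) = -19.32 / (21.72 × 6.78)
  = -19.32 / 147.2616 ≈ -0.131

-0.131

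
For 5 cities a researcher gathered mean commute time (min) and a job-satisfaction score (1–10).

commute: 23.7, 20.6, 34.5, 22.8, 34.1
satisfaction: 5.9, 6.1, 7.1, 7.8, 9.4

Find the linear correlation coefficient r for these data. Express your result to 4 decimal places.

0.6263

n = 5, Σx = 135.7, Σy = 36.3, Σx² = 3858.95, Σy² = 271.63, Σxy = 1008.82
nΣxy − ΣxΣy = 5044.1 − 4925.91 = 118.19
nΣx² − (Σx)² = 19294.75 − 18414.49 = 880.26; nΣy² − (Σy)² = 1358.15 − 1317.69 = 40.46
r = 118.19 / √(880.26 × 40.46) = 118.19 / 188.7202 ≈ 0.6263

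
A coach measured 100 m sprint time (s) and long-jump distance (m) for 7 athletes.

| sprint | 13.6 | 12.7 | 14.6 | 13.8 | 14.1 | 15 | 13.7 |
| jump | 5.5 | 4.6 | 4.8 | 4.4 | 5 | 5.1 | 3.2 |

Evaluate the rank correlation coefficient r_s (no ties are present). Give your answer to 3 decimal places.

Rank sprint: 2, 1, 6, 4, 5, 7, 3
Rank jump: 7, 3, 4, 2, 5, 6, 1
d = rank(sprint) − rank(jump): -5, -2, 2, 2, 0, 1, 2; Σd² = 42
ρ = 1 − 6Σd² / [n(n²−1)] = 1 − 6×42 / (7×48) = 1 − 252/336 ≈ 0.250

0.250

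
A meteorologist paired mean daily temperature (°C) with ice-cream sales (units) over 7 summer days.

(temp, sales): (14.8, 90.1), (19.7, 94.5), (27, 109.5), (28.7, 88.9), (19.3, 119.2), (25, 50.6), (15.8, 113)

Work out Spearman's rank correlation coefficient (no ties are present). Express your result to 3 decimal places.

-0.393

Rank temp: 1, 4, 6, 7, 3, 5, 2
Rank sales: 3, 4, 5, 2, 7, 1, 6
d = rank(temp) − rank(sales): -2, 0, 1, 5, -4, 4, -4; Σd² = 78
ρ = 1 − 6Σd² / [n(n²−1)] = 1 − 6×78 / (7×48) = 1 − 468/336 ≈ -0.393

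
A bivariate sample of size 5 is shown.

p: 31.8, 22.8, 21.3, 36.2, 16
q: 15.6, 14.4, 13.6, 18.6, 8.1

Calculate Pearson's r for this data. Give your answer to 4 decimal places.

n = 5, Σp = 128.1, Σq = 70.3, Σp² = 3551.21, Σq² = 1047.25, Σpq = 1917
nΣpq − ΣpΣq = 9585 − 9005.43 = 579.57
nΣp² − (Σp)² = 17756.05 − 16409.61 = 1346.44; nΣq² − (Σq)² = 5236.25 − 4942.09 = 294.16
r = 579.57 / √(1346.44 × 294.16) = 579.57 / 629.3400 ≈ 0.9209

0.9209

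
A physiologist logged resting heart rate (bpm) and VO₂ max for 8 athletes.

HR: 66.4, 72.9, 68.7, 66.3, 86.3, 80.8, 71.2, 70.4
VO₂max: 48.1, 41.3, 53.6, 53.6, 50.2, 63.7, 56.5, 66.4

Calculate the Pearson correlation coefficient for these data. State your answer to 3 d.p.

n = 8, Σx = 583, Σy = 433.4, Σx² = 42840.68, Σy² = 23944.16, Σxy = 31617.19
nΣxy − ΣxΣy = 252937.52 − 252672.2 = 265.32
nΣx² − (Σx)² = 342725.44 − 339889 = 2836.44; nΣy² − (Σy)² = 191553.28 − 187835.56 = 3717.72
r = 265.32 / √(2836.44 × 3717.72) = 265.32 / 3247.3204 ≈ 0.082

0.082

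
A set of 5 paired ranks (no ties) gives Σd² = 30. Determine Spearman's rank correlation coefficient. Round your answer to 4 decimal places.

ρ = 1 − 6Σd² / [n(n²−1)] = 1 − 6×30 / (5×24)
  = 1 − 180/120 = 1 − 1.50000 ≈ -0.5000

-0.5000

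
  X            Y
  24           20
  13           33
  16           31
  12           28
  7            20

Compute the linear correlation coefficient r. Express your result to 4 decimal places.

-0.1293

n = 5, ΣX = 72, ΣY = 132, ΣX² = 1194, ΣY² = 3634, ΣXY = 1881
nΣXY − ΣXΣY = 9405 − 9504 = -99
nΣX² − (ΣX)² = 5970 − 5184 = 786; nΣY² − (ΣY)² = 18170 − 17424 = 746
r = -99 / √(786 × 746) = -99 / 765.7389 ≈ -0.1293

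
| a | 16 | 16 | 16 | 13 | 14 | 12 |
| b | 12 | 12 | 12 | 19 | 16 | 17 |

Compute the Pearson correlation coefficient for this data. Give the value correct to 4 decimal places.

-0.9230

n = 6, Σa = 87, Σb = 88, Σa² = 1277, Σb² = 1338, Σab = 1251
nΣab − ΣaΣb = 7506 − 7656 = -150
nΣa² − (Σa)² = 7662 − 7569 = 93; nΣb² − (Σb)² = 8028 − 7744 = 284
r = -150 / √(93 × 284) = -150 / 162.5177 ≈ -0.9230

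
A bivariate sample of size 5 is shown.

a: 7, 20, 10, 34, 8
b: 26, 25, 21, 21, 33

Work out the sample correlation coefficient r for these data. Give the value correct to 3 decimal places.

n = 5, Σa = 79, Σb = 126, Σa² = 1769, Σb² = 3272, Σab = 1870
nΣab − ΣaΣb = 9350 − 9954 = -604
nΣa² − (Σa)² = 8845 − 6241 = 2604; nΣb² − (Σb)² = 16360 − 15876 = 484
r = -604 / √(2604 × 484) = -604 / 1122.6469 ≈ -0.538

-0.538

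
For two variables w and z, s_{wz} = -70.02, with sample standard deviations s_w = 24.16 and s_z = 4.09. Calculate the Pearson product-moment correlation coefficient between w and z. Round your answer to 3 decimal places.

-0.709

r = Cov(w,z) / (s_w · s_z) = -70.02 / (24.16 × 4.09)
  = -70.02 / 98.8144 ≈ -0.709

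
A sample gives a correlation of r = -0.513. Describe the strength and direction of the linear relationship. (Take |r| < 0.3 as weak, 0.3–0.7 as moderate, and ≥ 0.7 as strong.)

r = -0.513 < 0 so the relationship is negative.
|r| = 0.513, which falls in the moderate range.

moderate negative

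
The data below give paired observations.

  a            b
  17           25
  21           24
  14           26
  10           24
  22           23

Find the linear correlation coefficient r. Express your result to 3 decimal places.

-0.468

n = 5, Σa = 84, Σb = 122, Σa² = 1510, Σb² = 2982, Σab = 2039
nΣab − ΣaΣb = 10195 − 10248 = -53
nΣa² − (Σa)² = 7550 − 7056 = 494; nΣb² − (Σb)² = 14910 − 14884 = 26
r = -53 / √(494 × 26) = -53 / 113.3314 ≈ -0.468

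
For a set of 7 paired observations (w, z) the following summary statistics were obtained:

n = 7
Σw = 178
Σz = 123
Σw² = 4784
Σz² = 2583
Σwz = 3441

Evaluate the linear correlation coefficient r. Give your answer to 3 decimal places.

r = (nΣwz − ΣwΣz) / √[(nΣw² − (Σw)²)(nΣz² − (Σz)²)]
Numerator: 7×3441 − 178×123 = 2193
Denominator: √[(33488 − 31684)(18081 − 15129)] = √[1804 × 2952] = 2307.6846
r = 2193 / 2307.6846 ≈ 0.950

0.950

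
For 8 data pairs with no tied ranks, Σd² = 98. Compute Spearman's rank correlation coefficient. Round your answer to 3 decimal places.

-0.167

ρ = 1 − 6Σd² / [n(n²−1)] = 1 − 6×98 / (8×63)
  = 1 − 588/504 = 1 − 1.1667 ≈ -0.167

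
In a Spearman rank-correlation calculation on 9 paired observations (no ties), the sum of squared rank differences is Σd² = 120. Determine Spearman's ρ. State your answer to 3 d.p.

ρ = 1 − 6Σd² / [n(n²−1)] = 1 − 6×120 / (9×80)
  = 1 − 720/720 = 1 − 1.0000 ≈ 0.000

0.000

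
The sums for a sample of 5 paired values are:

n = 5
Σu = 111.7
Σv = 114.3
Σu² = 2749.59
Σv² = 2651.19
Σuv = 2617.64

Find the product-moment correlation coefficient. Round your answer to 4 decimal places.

0.6505

r = (nΣuv − ΣuΣv) / √[(nΣu² − (Σu)²)(nΣv² − (Σv)²)]
Numerator: 5×2617.64 − 111.7×114.3 = 320.89
Denominator: √[(13747.95 − 12476.89)(13255.95 − 13064.49)] = √[1271.06 × 191.46] = 493.3124
r = 320.89 / 493.3124 ≈ 0.6505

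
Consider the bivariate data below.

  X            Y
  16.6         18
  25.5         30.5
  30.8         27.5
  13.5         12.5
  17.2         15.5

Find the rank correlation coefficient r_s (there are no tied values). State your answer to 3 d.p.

0.800

Rank X: 2, 4, 5, 1, 3
Rank Y: 3, 5, 4, 1, 2
d = rank(X) − rank(Y): -1, -1, 1, 0, 1; Σd² = 4
ρ = 1 − 6Σd² / [n(n²−1)] = 1 − 6×4 / (5×24) = 1 − 24/120 ≈ 0.800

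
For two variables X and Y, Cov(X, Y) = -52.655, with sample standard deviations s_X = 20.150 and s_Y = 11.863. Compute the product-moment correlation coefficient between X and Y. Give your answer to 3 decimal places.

r = Cov(X,Y) / (s_X · s_Y) = -52.655 / (20.150 × 11.863)
  = -52.655 / 239.0394 ≈ -0.220

-0.220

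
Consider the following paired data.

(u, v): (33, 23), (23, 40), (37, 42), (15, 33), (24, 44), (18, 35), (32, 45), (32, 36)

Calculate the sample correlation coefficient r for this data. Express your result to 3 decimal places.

n = 8, Σu = 214, Σv = 298, Σu² = 6160, Σv² = 11464, Σuv = 8006
nΣuv − ΣuΣv = 64048 − 63772 = 276
nΣu² − (Σu)² = 49280 − 45796 = 3484; nΣv² − (Σv)² = 91712 − 88804 = 2908
r = 276 / √(3484 × 2908) = 276 / 3182.9973 ≈ 0.087

0.087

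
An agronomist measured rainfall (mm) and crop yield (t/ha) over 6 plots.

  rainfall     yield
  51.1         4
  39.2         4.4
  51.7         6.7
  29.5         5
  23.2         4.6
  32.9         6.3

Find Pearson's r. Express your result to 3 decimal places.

0.139

n = 6, Σx = 227.6, Σy = 31, Σx² = 9311.64, Σy² = 166.1, Σxy = 1184.76
nΣxy − ΣxΣy = 7108.56 − 7055.6 = 52.96
nΣx² − (Σx)² = 55869.84 − 51801.76 = 4068.08; nΣy² − (Σy)² = 996.6 − 961 = 35.6
r = 52.96 / √(4068.08 × 35.6) = 52.96 / 380.5570 ≈ 0.139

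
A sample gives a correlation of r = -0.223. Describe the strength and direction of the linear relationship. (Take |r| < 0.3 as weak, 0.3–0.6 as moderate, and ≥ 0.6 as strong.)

r = -0.223 < 0 so the relationship is negative.
|r| = 0.223, which falls in the weak range.

weak negative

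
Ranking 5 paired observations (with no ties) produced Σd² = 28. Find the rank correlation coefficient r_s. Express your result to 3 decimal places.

-0.400

ρ = 1 − 6Σd² / [n(n²−1)] = 1 − 6×28 / (5×24)
  = 1 − 168/120 = 1 − 1.4000 ≈ -0.400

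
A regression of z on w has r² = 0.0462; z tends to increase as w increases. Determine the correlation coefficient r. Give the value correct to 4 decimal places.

|r| = √0.0462 = 0.2149
The association is positive, so r = 0.2149.

0.2149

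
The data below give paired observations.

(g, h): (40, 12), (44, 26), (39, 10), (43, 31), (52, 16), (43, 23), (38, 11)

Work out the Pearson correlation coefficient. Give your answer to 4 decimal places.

0.3269

n = 7, Σg = 299, Σh = 129, Σg² = 12903, Σh² = 2787, Σgh = 5586
nΣgh − ΣgΣh = 39102 − 38571 = 531
nΣg² − (Σg)² = 90321 − 89401 = 920; nΣh² − (Σh)² = 19509 − 16641 = 2868
r = 531 / √(920 × 2868) = 531 / 1624.3645 ≈ 0.3269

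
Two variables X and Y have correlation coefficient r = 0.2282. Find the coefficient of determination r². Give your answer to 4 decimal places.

r² = (0.2282)² = 0.0521

0.0521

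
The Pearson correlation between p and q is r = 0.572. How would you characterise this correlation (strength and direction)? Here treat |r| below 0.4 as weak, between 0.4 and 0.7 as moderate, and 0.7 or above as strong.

r = 0.572 > 0 so the relationship is positive.
|r| = 0.572, which falls in the moderate range.

moderate positive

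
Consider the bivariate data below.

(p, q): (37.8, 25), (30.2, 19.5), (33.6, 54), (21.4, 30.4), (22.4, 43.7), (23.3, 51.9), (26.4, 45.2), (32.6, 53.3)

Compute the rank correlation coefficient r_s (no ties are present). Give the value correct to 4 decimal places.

0.1429

Rank p: 8, 5, 7, 1, 2, 3, 4, 6
Rank q: 2, 1, 8, 3, 4, 6, 5, 7
d = rank(p) − rank(q): 6, 4, -1, -2, -2, -3, -1, -1; Σd² = 72
ρ = 1 − 6Σd² / [n(n²−1)] = 1 − 6×72 / (8×63) = 1 − 432/504 ≈ 0.1429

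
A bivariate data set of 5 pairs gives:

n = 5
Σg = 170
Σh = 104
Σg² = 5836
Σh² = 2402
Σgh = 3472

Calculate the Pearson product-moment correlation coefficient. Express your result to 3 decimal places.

-0.553

r = (nΣgh − ΣgΣh) / √[(nΣg² − (Σg)²)(nΣh² − (Σh)²)]
Numerator: 5×3472 − 170×104 = -320
Denominator: √[(29180 − 28900)(12010 − 10816)] = √[280 × 1194] = 578.2041
r = -320 / 578.2041 ≈ -0.553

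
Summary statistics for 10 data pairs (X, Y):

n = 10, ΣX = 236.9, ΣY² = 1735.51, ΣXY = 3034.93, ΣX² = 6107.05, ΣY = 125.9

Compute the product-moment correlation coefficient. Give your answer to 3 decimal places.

r = (nΣXY − ΣXΣY) / √[(nΣX² − (ΣX)²)(nΣY² − (ΣY)²)]
Numerator: 10×3034.93 − 236.9×125.9 = 523.59
Denominator: √[(61070.5 − 56121.61)(17355.1 − 15850.81)] = √[4948.89 × 1504.29] = 2728.4732
r = 523.59 / 2728.4732 ≈ 0.192

0.192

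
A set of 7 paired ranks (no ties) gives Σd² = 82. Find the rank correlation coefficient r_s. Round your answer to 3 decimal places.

-0.464

ρ = 1 − 6Σd² / [n(n²−1)] = 1 − 6×82 / (7×48)
  = 1 − 492/336 = 1 − 1.4643 ≈ -0.464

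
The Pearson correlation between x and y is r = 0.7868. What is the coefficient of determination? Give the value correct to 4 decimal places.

0.6191

r² = (0.7868)² = 0.6191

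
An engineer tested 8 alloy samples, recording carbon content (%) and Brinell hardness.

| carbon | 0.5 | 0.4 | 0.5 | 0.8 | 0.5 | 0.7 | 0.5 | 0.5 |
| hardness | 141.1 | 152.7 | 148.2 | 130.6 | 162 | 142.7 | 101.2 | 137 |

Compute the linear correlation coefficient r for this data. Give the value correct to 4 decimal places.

n = 8, Σx = 4.4, Σy = 1115.5, Σx² = 2.54, Σy² = 157863.83, Σxy = 610.2
nΣxy − ΣxΣy = 4881.6 − 4908.2 = -26.6
nΣx² − (Σx)² = 20.32 − 19.36 = 0.96; nΣy² − (Σy)² = 1262910.64 − 1244340.25 = 18570.39
r = -26.6 / √(0.96 × 18570.39) = -26.6 / 133.5199 ≈ -0.1992

-0.1992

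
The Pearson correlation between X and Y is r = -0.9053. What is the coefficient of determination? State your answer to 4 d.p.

0.8196

r² = (-0.9053)² = 0.8196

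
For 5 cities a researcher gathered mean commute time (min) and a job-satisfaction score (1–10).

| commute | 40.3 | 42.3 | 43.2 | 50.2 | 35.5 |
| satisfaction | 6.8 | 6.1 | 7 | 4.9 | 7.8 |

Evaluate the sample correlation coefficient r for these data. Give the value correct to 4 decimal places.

-0.9319

n = 5, Σx = 211.5, Σy = 32.6, Σx² = 9059.91, Σy² = 217.3, Σxy = 1357.35
nΣxy − ΣxΣy = 6786.75 − 6894.9 = -108.15
nΣx² − (Σx)² = 45299.55 − 44732.25 = 567.3; nΣy² − (Σy)² = 1086.5 − 1062.76 = 23.74
r = -108.15 / √(567.3 × 23.74) = -108.15 / 116.0504 ≈ -0.9319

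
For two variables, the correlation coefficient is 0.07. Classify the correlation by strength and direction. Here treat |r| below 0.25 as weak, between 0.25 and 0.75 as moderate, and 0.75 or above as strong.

r = 0.07 > 0 so the relationship is positive.
|r| = 0.07, which falls in the weak range.

weak positive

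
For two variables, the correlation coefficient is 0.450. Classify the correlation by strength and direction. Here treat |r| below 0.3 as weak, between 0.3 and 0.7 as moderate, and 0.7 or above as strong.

moderate positive

r = 0.450 > 0 so the relationship is positive.
|r| = 0.450, which falls in the moderate range.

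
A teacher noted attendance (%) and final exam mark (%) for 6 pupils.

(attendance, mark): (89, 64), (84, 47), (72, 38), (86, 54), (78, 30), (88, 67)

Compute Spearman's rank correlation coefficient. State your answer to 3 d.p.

0.886

Rank attendance: 6, 3, 1, 4, 2, 5
Rank mark: 5, 3, 2, 4, 1, 6
d = rank(attendance) − rank(mark): 1, 0, -1, 0, 1, -1; Σd² = 4
ρ = 1 − 6Σd² / [n(n²−1)] = 1 − 6×4 / (6×35) = 1 − 24/210 ≈ 0.886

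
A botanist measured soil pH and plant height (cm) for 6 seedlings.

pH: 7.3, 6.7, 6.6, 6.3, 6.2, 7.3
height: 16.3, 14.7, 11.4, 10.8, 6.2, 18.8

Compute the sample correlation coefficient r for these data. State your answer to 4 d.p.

0.9245

n = 6, Σx = 40.4, Σy = 78.2, Σx² = 273.16, Σy² = 1120.26, Σxy = 536.44
nΣxy − ΣxΣy = 3218.64 − 3159.28 = 59.36
nΣx² − (Σx)² = 1638.96 − 1632.16 = 6.8; nΣy² − (Σy)² = 6721.56 − 6115.24 = 606.32
r = 59.36 / √(6.8 × 606.32) = 59.36 / 64.2104 ≈ 0.9245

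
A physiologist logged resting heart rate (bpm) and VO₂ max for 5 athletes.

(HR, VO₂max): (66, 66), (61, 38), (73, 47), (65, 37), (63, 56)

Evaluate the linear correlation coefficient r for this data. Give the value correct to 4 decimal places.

n = 5, Σx = 328, Σy = 244, Σx² = 21600, Σy² = 12514, Σxy = 16038
nΣxy − ΣxΣy = 80190 − 80032 = 158
nΣx² − (Σx)² = 108000 − 107584 = 416; nΣy² − (Σy)² = 62570 − 59536 = 3034
r = 158 / √(416 × 3034) = 158 / 1123.4518 ≈ 0.1406

0.1406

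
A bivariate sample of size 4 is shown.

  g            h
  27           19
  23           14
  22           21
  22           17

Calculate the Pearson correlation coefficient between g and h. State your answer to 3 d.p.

0.117

n = 4, Σg = 94, Σh = 71, Σg² = 2226, Σh² = 1287, Σgh = 1671
nΣgh − ΣgΣh = 6684 − 6674 = 10
nΣg² − (Σg)² = 8904 − 8836 = 68; nΣh² − (Σh)² = 5148 − 5041 = 107
r = 10 / √(68 × 107) = 10 / 85.2995 ≈ 0.117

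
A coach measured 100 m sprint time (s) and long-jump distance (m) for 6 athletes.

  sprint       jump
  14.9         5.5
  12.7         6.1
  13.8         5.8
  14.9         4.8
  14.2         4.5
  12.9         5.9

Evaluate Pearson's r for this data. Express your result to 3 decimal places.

n = 6, Σx = 83.4, Σy = 32.6, Σx² = 1163.8, Σy² = 179.2, Σxy = 450.99
nΣxy − ΣxΣy = 2705.94 − 2718.84 = -12.9
nΣx² − (Σx)² = 6982.8 − 6955.56 = 27.24; nΣy² − (Σy)² = 1075.2 − 1062.76 = 12.44
r = -12.9 / √(27.24 × 12.44) = -12.9 / 18.4083 ≈ -0.701

-0.701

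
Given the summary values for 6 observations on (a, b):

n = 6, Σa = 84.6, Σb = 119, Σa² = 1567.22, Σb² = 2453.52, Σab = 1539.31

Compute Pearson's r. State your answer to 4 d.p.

-0.7413

r = (nΣab − ΣaΣb) / √[(nΣa² − (Σa)²)(nΣb² − (Σb)²)]
Numerator: 6×1539.31 − 84.6×119 = -831.54
Denominator: √[(9403.32 − 7157.16)(14721.12 − 14161)] = √[2246.16 × 560.12] = 1121.6591
r = -831.54 / 1121.6591 ≈ -0.7413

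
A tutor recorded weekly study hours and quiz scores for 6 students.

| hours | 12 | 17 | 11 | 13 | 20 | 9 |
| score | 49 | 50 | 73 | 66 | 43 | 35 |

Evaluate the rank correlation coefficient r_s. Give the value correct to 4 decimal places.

Rank hours: 3, 5, 2, 4, 6, 1
Rank score: 3, 4, 6, 5, 2, 1
d = rank(hours) − rank(score): 0, 1, -4, -1, 4, 0; Σd² = 34
ρ = 1 − 6Σd² / [n(n²−1)] = 1 − 6×34 / (6×35) = 1 − 204/210 ≈ 0.0286

0.0286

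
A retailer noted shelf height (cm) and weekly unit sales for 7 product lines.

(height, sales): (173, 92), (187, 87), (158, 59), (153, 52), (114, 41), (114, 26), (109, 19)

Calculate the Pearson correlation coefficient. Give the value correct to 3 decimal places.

n = 7, Σx = 1008, Σy = 376, Σx² = 151144, Σy² = 24936, Σxy = 59172
nΣxy − ΣxΣy = 414204 − 379008 = 35196
nΣx² − (Σx)² = 1058008 − 1016064 = 41944; nΣy² − (Σy)² = 174552 − 141376 = 33176
r = 35196 / √(41944 × 33176) = 35196 / 37303.2726 ≈ 0.944

0.944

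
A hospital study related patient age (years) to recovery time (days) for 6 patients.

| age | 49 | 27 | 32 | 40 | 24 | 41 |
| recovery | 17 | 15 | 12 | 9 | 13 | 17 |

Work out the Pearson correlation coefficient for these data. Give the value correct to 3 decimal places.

0.300

n = 6, Σx = 213, Σy = 83, Σx² = 8011, Σy² = 1197, Σxy = 2991
nΣxy − ΣxΣy = 17946 − 17679 = 267
nΣx² − (Σx)² = 48066 − 45369 = 2697; nΣy² − (Σy)² = 7182 − 6889 = 293
r = 267 / √(2697 × 293) = 267 / 888.9438 ≈ 0.300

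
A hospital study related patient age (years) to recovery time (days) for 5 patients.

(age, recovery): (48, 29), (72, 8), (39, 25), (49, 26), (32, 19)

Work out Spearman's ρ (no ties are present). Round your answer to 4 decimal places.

Rank age: 3, 5, 2, 4, 1
Rank recovery: 5, 1, 3, 4, 2
d = rank(age) − rank(recovery): -2, 4, -1, 0, -1; Σd² = 22
ρ = 1 − 6Σd² / [n(n²−1)] = 1 − 6×22 / (5×24) = 1 − 132/120 ≈ -0.1000

-0.1000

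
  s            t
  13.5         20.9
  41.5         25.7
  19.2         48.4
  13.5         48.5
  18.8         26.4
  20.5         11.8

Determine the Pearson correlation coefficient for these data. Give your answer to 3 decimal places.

-0.224

n = 6, Σs = 127, Σt = 181.7, Σs² = 3229.08, Σt² = 6628.31, Σst = 3670.95
nΣst − ΣsΣt = 22025.7 − 23075.9 = -1050.2
nΣs² − (Σs)² = 19374.48 − 16129 = 3245.48; nΣt² − (Σt)² = 39769.86 − 33014.89 = 6754.97
r = -1050.2 / √(3245.48 × 6754.97) = -1050.2 / 4682.2132 ≈ -0.224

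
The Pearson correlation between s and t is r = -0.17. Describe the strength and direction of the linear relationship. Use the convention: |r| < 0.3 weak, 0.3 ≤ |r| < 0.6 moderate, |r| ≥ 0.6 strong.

r = -0.17 < 0 so the relationship is negative.
|r| = 0.17, which falls in the weak range.

weak negative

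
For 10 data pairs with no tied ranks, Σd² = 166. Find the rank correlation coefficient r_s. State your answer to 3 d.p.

ρ = 1 − 6Σd² / [n(n²−1)] = 1 − 6×166 / (10×99)
  = 1 − 996/990 = 1 − 1.0061 ≈ -0.006

-0.006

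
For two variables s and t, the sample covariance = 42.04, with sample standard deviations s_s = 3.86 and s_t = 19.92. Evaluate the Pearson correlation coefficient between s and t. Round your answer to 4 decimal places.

0.5467

r = Cov(s,t) / (s_s · s_t) = 42.04 / (3.86 × 19.92)
  = 42.04 / 76.8912 ≈ 0.5467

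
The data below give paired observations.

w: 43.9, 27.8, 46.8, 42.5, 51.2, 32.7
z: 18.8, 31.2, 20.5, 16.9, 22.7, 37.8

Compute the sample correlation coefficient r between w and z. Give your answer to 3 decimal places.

-0.745

n = 6, Σw = 244.9, Σz = 147.9, Σw² = 10387.27, Σz² = 3976.87, Σwz = 5768.63
nΣwz − ΣwΣz = 34611.78 − 36220.71 = -1608.93
nΣw² − (Σw)² = 62323.62 − 59976.01 = 2347.61; nΣz² − (Σz)² = 23861.22 − 21874.41 = 1986.81
r = -1608.93 / √(2347.61 × 1986.81) = -1608.93 / 2159.6886 ≈ -0.745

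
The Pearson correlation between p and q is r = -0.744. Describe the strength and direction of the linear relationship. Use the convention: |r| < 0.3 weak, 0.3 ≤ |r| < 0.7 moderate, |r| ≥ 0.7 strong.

strong negative

r = -0.744 < 0 so the relationship is negative.
|r| = 0.744, which falls in the strong range.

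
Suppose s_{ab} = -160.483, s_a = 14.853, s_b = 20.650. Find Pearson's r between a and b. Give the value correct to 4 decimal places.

-0.5232

r = Cov(a,b) / (s_a · s_b) = -160.483 / (14.853 × 20.650)
  = -160.483 / 306.7144 ≈ -0.5232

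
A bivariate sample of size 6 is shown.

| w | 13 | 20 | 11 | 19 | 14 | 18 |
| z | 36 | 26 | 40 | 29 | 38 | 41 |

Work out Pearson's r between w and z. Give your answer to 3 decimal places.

n = 6, Σw = 95, Σz = 210, Σw² = 1571, Σz² = 7538, Σwz = 3249
nΣwz − ΣwΣz = 19494 − 19950 = -456
nΣw² − (Σw)² = 9426 − 9025 = 401; nΣz² − (Σz)² = 45228 − 44100 = 1128
r = -456 / √(401 × 1128) = -456 / 672.5533 ≈ -0.678

-0.678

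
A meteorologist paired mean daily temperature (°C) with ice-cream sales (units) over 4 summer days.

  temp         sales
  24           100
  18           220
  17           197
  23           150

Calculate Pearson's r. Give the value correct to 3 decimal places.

n = 4, Σx = 82, Σy = 667, Σx² = 1718, Σy² = 119709, Σxy = 13159
nΣxy − ΣxΣy = 52636 − 54694 = -2058
nΣx² − (Σx)² = 6872 − 6724 = 148; nΣy² − (Σy)² = 478836 − 444889 = 33947
r = -2058 / √(148 × 33947) = -2058 / 2241.4629 ≈ -0.918

-0.918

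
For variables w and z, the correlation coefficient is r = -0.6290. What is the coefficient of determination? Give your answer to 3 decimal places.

r² = (-0.6290)² = 0.396

0.396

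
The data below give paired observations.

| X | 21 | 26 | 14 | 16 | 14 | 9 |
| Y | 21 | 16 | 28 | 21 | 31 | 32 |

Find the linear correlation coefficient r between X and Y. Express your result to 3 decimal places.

-0.916

n = 6, ΣX = 100, ΣY = 149, ΣX² = 1846, ΣY² = 3907, ΣXY = 2307
nΣXY − ΣXΣY = 13842 − 14900 = -1058
nΣX² − (ΣX)² = 11076 − 10000 = 1076; nΣY² − (ΣY)² = 23442 − 22201 = 1241
r = -1058 / √(1076 × 1241) = -1058 / 1155.5587 ≈ -0.916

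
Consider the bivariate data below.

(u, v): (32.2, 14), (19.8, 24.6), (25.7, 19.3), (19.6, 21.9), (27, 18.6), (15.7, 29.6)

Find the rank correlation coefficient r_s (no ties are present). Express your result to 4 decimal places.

Rank u: 6, 3, 4, 2, 5, 1
Rank v: 1, 5, 3, 4, 2, 6
d = rank(u) − rank(v): 5, -2, 1, -2, 3, -5; Σd² = 68
ρ = 1 − 6Σd² / [n(n²−1)] = 1 − 6×68 / (6×35) = 1 − 408/210 ≈ -0.9429

-0.9429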